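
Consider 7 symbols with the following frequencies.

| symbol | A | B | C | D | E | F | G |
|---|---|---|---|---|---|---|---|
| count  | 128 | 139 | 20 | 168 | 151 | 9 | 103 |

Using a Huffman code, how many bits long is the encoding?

1857

Merge the two smallest weights repeatedly:
merge F(9) and C(20): 29
merge 29 and G(103): 132
merge A(128) and 132: 260
merge B(139) and E(151): 290
merge D(168) and 260: 428
merge 290 and 428: 718
Total encoded bits = sum of merged weights = 29 + 132 + 260 + 290 + 428 + 718 = 1857.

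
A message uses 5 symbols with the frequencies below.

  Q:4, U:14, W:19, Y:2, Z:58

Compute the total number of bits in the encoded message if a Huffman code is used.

Build the Huffman tree bottom-up:
Y(2) + Q(4) → 6
6 + U(14) → 20
W(19) + 20 → 39
39 + Z(58) → 97
Each symbol's bit-cost is frequency × depth; summing gives 162 bits (equivalently 6 + 20 + 39 + 97).

162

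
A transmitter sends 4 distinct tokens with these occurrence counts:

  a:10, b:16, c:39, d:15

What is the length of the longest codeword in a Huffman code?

3

Merge the two lowest-weight nodes at each step:
a(10) + d(15) → 25
b(16) + 25 → 41
c(39) + 41 → 80
Maximum depth reached is 3.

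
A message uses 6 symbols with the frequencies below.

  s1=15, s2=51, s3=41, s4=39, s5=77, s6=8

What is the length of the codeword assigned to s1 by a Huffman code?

4

Build the tree from the bottom:
s6(8) + s1(15) → 23
23 + s4(39) → 62
s3(41) + s2(51) → 92
62 + s5(77) → 139
92 + 139 → 231
s1's leaf is at depth 4, giving a 4-bit codeword.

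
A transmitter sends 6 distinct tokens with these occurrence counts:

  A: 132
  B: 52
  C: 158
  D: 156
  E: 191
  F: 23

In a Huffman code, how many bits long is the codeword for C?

Build the tree from the bottom:
merge F(23) and B(52): 75
merge 75 and A(132): 207
merge D(156) and C(158): 314
merge E(191) and 207: 398
merge 314 and 398: 712
C sits 2 levels below the root, so its codeword is 2 bits.

2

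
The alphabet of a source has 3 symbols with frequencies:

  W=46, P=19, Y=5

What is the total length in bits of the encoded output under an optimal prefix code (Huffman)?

Build the Huffman tree bottom-up:
combine Y(5), P(19) → 24
combine 24, W(46) → 70
The encoded length is the sum of every internal node's weight: 24 + 70 = 94 bits.

94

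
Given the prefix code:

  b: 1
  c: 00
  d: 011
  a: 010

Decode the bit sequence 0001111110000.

cdbbbbcc

Read left to right; each codeword is recognised as soon as it completes (prefix code):
  00→c | 011→d | 1→b | 1→b | 1→b | 1→b | 00→c | 00→c
Decoded message: cdbbbbcc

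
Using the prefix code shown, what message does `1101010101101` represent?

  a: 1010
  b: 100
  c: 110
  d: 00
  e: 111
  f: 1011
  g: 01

cafg

Read left to right; each codeword is recognised as soon as it completes (prefix code):
  110→c | 1010→a | 1011→f | 01→g
Decoded message: cafg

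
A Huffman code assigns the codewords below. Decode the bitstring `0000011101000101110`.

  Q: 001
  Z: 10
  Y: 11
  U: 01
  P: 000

Read left to right; each codeword is recognised as soon as it completes (prefix code):
  000→P | 001→Q | 11→Y | 01→U | 000→P | 10→Z | 11→Y | 10→Z
Decoded message: PQYUPZYZ

PQYUPZYZ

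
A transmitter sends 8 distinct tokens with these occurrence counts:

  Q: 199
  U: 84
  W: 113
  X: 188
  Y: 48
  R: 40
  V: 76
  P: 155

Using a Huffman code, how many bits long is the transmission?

2570

Merge the two smallest weights repeatedly:
combine R(40), Y(48) → 88
combine V(76), U(84) → 160
combine 88, W(113) → 201
combine P(155), 160 → 315
combine X(188), Q(199) → 387
combine 201, 315 → 516
combine 387, 516 → 903
Total encoded bits = sum of merged weights = 88 + 160 + 201 + 315 + 387 + 516 + 903 = 2570.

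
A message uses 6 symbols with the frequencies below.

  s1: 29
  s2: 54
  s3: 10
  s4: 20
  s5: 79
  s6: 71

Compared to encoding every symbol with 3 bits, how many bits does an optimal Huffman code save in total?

Fixed-length: 3 bits × 263 symbols = 789 bits.
Huffman merges:
s3(10) + s4(20) → 30
s1(29) + 30 → 59
s2(54) + 59 → 113
s6(71) + s5(79) → 150
113 + 150 → 263
Huffman total = 30 + 59 + 113 + 150 + 263 = 615 bits.
Saving = 789 − 615 = 174 bits.

174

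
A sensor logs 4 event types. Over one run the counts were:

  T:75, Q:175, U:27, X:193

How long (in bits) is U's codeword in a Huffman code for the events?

Huffman merges, smallest pair first:
combine U(27), T(75) → 102
combine 102, Q(175) → 277
combine X(193), 277 → 470
U sits 3 levels below the root, so its codeword is 3 bits.

3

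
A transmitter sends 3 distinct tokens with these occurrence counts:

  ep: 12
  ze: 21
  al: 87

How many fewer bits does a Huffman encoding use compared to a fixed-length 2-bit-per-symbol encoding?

Fixed-length: 2 bits × 120 symbols = 240 bits.
Huffman merges:
merge ep(12) and ze(21): 33
merge 33 and al(87): 120
Huffman total = 33 + 120 = 153 bits.
Saving = 240 − 153 = 87 bits.

87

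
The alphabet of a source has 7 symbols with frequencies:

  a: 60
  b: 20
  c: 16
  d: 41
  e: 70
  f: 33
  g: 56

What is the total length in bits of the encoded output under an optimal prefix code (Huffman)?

794

Build the Huffman tree bottom-up:
merge c(16) and b(20): 36
merge f(33) and 36: 69
merge d(41) and g(56): 97
merge a(60) and 69: 129
merge e(70) and 97: 167
merge 129 and 167: 296
Total encoded bits = sum of merged weights = 36 + 69 + 97 + 129 + 167 + 296 = 794.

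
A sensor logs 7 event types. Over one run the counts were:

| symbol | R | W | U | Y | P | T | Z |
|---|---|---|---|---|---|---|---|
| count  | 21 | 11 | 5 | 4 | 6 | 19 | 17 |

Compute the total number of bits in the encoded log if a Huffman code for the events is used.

216

Build the Huffman tree bottom-up:
merge Y(4) and U(5): 9
merge P(6) and 9: 15
merge W(11) and 15: 26
merge Z(17) and T(19): 36
merge R(21) and 26: 47
merge 36 and 47: 83
The encoded length is the sum of every internal node's weight: 9 + 15 + 26 + 36 + 47 + 83 = 216 bits.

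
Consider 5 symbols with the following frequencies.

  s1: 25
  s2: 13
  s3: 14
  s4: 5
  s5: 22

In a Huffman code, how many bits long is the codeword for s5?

2

Repeatedly merge the two smallest:
merge s4(5) and s2(13): 18
merge s3(14) and 18: 32
merge s5(22) and s1(25): 47
merge 32 and 47: 79
s5's leaf is at depth 2, giving a 2-bit codeword.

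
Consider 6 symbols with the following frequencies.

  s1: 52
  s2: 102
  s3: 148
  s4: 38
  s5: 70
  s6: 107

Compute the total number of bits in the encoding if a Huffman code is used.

1284

Build the Huffman tree bottom-up:
combine s4(38), s1(52) → 90
combine s5(70), 90 → 160
combine s2(102), s6(107) → 209
combine s3(148), 160 → 308
combine 209, 308 → 517
The encoded length is the sum of every internal node's weight: 90 + 160 + 209 + 308 + 517 = 1284 bits.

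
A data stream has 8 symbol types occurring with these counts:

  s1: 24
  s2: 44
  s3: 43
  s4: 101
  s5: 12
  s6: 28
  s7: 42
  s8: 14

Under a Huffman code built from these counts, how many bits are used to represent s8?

4

Huffman merges, smallest pair first:
s5(12) + s8(14) → 26
s1(24) + 26 → 50
s6(28) + s7(42) → 70
s3(43) + s2(44) → 87
50 + 70 → 120
87 + s4(101) → 188
120 + 188 → 308
s8 sits 4 levels below the root, so its codeword is 4 bits.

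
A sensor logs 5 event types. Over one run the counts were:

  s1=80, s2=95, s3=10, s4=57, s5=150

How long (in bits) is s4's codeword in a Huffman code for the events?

4

Build the tree from the bottom:
combine s3(10), s4(57) → 67
combine 67, s1(80) → 147
combine s2(95), 147 → 242
combine s5(150), 242 → 392
s4 sits 4 levels below the root, so its codeword is 4 bits.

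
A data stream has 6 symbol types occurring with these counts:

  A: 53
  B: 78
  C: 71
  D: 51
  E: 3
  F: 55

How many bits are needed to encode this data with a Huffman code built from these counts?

783

Greedily combine the two least-frequent nodes:
combine E(3), D(51) → 54
combine A(53), 54 → 107
combine F(55), C(71) → 126
combine B(78), 107 → 185
combine 126, 185 → 311
The encoded length is the sum of every internal node's weight: 54 + 107 + 126 + 185 + 311 = 783 bits.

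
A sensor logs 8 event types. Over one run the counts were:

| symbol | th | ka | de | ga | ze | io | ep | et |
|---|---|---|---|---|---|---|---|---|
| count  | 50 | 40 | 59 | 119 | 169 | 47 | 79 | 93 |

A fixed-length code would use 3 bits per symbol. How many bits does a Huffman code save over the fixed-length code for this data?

Fixed-length: 3 bits × 656 symbols = 1968 bits.
Huffman merges:
ka(40) + io(47) → 87
th(50) + de(59) → 109
ep(79) + 87 → 166
et(93) + 109 → 202
ga(119) + 166 → 285
ze(169) + 202 → 371
285 + 371 → 656
Huffman total = 87 + 109 + 166 + 202 + 285 + 371 + 656 = 1876 bits.
Saving = 1968 − 1876 = 92 bits.

92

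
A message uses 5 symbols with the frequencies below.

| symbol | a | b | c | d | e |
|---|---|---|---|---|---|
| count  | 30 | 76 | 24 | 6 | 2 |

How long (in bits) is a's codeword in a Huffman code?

Huffman merges, smallest pair first:
merge e(2) and d(6): 8
merge 8 and c(24): 32
merge a(30) and 32: 62
merge 62 and b(76): 138
The subtree containing a is merged 2 times, so code length = 2.

2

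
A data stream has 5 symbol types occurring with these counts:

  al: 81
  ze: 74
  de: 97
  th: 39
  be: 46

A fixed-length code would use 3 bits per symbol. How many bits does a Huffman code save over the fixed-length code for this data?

Fixed-length: 3 bits × 337 symbols = 1011 bits.
Huffman merges:
th(39) + be(46) → 85
ze(74) + al(81) → 155
85 + de(97) → 182
155 + 182 → 337
Huffman total = 85 + 155 + 182 + 337 = 759 bits.
Saving = 1011 − 759 = 252 bits.

252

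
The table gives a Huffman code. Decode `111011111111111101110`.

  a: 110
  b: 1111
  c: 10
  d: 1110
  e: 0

dbbbed

Read left to right; each codeword is recognised as soon as it completes (prefix code):
  1110→d | 1111→b | 1111→b | 1111→b | 0→e | 1110→d
Decoded message: dbbbed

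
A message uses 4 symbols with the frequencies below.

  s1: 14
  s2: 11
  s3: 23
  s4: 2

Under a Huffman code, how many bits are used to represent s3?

1

Repeatedly merge the two smallest:
merge s4(2) and s2(11): 13
merge 13 and s1(14): 27
merge s3(23) and 27: 50
s3 is a child of the root — depth 1, so its codeword is a single bit.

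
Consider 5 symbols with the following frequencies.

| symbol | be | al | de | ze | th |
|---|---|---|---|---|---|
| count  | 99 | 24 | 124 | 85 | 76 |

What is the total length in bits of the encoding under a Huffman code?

916

Greedily combine the two least-frequent nodes:
merge al(24) and th(76): 100
merge ze(85) and be(99): 184
merge 100 and de(124): 224
merge 184 and 224: 408
The encoded length is the sum of every internal node's weight: 100 + 184 + 224 + 408 = 916 bits.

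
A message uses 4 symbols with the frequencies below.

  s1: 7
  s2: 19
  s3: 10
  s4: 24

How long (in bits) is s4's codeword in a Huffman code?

Repeatedly merge the two smallest:
combine s1(7), s3(10) → 17
combine 17, s2(19) → 36
combine s4(24), 36 → 60
s4 is a child of the root — depth 1, so its codeword is a single bit.

1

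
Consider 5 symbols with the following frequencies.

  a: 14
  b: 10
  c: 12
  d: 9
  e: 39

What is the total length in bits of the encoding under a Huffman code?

Merge the two smallest weights repeatedly:
combine d(9), b(10) → 19
combine c(12), a(14) → 26
combine 19, 26 → 45
combine e(39), 45 → 84
Total encoded bits = sum of merged weights = 19 + 26 + 45 + 84 = 174.

174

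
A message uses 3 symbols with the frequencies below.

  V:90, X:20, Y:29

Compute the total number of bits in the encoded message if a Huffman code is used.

188

Merge the two smallest weights repeatedly:
merge X(20) and Y(29): 49
merge 49 and V(90): 139
Each symbol's bit-cost is frequency × depth; summing gives 188 bits (equivalently 49 + 139).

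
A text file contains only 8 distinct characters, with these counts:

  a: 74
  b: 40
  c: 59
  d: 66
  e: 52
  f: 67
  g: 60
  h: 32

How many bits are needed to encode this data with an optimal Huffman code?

1348

Merge the two smallest weights repeatedly:
combine h(32), b(40) → 72
combine e(52), c(59) → 111
combine g(60), d(66) → 126
combine f(67), 72 → 139
combine a(74), 111 → 185
combine 126, 139 → 265
combine 185, 265 → 450
Each symbol's bit-cost is frequency × depth; summing gives 1348 bits (equivalently 72 + 111 + 126 + 139 + 185 + 265 + 450).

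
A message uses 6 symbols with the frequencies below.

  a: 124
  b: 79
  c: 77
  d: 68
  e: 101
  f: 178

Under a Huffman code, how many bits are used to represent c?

Repeatedly merge the two smallest:
merge d(68) and c(77): 145
merge b(79) and e(101): 180
merge a(124) and 145: 269
merge f(178) and 180: 358
merge 269 and 358: 627
c sits 3 levels below the root, so its codeword is 3 bits.

3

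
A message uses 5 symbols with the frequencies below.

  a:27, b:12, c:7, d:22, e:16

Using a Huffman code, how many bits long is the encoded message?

187

Build the Huffman tree bottom-up:
merge c(7) and b(12): 19
merge e(16) and 19: 35
merge d(22) and a(27): 49
merge 35 and 49: 84
Each symbol's bit-cost is frequency × depth; summing gives 187 bits (equivalently 19 + 35 + 49 + 84).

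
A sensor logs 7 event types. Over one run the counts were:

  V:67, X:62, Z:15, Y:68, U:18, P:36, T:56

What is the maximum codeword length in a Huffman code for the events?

4

Merge the two lowest-weight nodes at each step:
Z(15) + U(18) → 33
33 + P(36) → 69
T(56) + X(62) → 118
V(67) + Y(68) → 135
69 + 118 → 187
135 + 187 → 322
The first pair merged (Z, U) ends up deepest, at depth 4.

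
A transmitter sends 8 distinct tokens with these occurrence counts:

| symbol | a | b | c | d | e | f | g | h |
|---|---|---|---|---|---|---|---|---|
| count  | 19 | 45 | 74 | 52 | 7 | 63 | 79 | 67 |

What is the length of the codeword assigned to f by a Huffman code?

Huffman merges, smallest pair first:
combine e(7), a(19) → 26
combine 26, b(45) → 71
combine d(52), f(63) → 115
combine h(67), 71 → 138
combine c(74), g(79) → 153
combine 115, 138 → 253
combine 153, 253 → 406
f sits 3 levels below the root, so its codeword is 3 bits.

3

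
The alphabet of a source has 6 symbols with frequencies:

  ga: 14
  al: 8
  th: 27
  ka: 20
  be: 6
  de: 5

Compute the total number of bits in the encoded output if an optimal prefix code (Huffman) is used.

190

Greedily combine the two least-frequent nodes:
combine de(5), be(6) → 11
combine al(8), 11 → 19
combine ga(14), 19 → 33
combine ka(20), th(27) → 47
combine 33, 47 → 80
The encoded length is the sum of every internal node's weight: 11 + 19 + 33 + 47 + 80 = 190 bits.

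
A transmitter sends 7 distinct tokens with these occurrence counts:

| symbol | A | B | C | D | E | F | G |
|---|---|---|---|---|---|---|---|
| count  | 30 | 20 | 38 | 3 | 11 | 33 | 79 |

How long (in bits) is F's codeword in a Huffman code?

3

Huffman merges, smallest pair first:
D(3) + E(11) → 14
14 + B(20) → 34
A(30) + F(33) → 63
34 + C(38) → 72
63 + 72 → 135
G(79) + 135 → 214
The subtree containing F is merged 3 times, so code length = 3.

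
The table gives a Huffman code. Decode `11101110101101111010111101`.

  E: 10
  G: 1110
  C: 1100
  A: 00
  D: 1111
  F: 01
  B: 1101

GGEBGEDF

Read left to right; each codeword is recognised as soon as it completes (prefix code):
  1110→G | 1110→G | 10→E | 1101→B | 1110→G | 10→E | 1111→D | 01→F
Decoded message: GGEBGEDF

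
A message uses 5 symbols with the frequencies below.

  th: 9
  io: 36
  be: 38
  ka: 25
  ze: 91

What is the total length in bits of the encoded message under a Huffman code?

Merge the two smallest weights repeatedly:
combine th(9), ka(25) → 34
combine 34, io(36) → 70
combine be(38), 70 → 108
combine ze(91), 108 → 199
The encoded length is the sum of every internal node's weight: 34 + 70 + 108 + 199 = 411 bits.

411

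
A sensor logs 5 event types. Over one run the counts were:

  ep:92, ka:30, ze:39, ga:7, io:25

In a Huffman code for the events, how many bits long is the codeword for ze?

2

Huffman merges, smallest pair first:
merge ga(7) and io(25): 32
merge ka(30) and 32: 62
merge ze(39) and 62: 101
merge ep(92) and 101: 193
ze sits 2 levels below the root, so its codeword is 2 bits.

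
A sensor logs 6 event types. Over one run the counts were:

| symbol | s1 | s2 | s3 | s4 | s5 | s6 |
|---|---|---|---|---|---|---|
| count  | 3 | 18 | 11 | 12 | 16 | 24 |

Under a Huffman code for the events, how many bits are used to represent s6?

2

Huffman merges, smallest pair first:
s1(3) + s3(11) → 14
s4(12) + 14 → 26
s5(16) + s2(18) → 34
s6(24) + 26 → 50
34 + 50 → 84
The subtree containing s6 is merged 2 times, so code length = 2.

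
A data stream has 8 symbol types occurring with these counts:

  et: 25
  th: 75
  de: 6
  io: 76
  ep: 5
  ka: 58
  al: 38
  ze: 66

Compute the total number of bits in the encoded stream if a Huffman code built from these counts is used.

Build the Huffman tree bottom-up:
merge ep(5) and de(6): 11
merge 11 and et(25): 36
merge 36 and al(38): 74
merge ka(58) and ze(66): 124
merge 74 and th(75): 149
merge io(76) and 124: 200
merge 149 and 200: 349
Each symbol's bit-cost is frequency × depth; summing gives 943 bits (equivalently 11 + 36 + 74 + 124 + 149 + 200 + 349).

943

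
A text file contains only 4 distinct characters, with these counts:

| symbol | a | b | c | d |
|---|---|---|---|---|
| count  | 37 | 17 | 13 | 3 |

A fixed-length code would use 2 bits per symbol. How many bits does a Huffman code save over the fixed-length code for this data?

Fixed-length: 2 bits × 70 symbols = 140 bits.
Huffman merges:
combine d(3), c(13) → 16
combine 16, b(17) → 33
combine 33, a(37) → 70
Huffman total = 16 + 33 + 70 = 119 bits.
Saving = 140 − 119 = 21 bits.

21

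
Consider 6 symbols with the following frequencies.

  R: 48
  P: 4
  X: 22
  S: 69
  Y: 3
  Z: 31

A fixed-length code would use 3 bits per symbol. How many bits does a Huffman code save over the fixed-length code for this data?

Fixed-length: 3 bits × 177 symbols = 531 bits.
Huffman merges:
Y(3) + P(4) → 7
7 + X(22) → 29
29 + Z(31) → 60
R(48) + 60 → 108
S(69) + 108 → 177
Huffman total = 7 + 29 + 60 + 108 + 177 = 381 bits.
Saving = 531 − 381 = 150 bits.

150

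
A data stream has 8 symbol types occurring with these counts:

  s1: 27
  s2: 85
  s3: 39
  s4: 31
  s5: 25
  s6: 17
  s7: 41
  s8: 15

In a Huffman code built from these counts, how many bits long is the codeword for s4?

Build the tree from the bottom:
s8(15) + s6(17) → 32
s5(25) + s1(27) → 52
s4(31) + 32 → 63
s3(39) + s7(41) → 80
52 + 63 → 115
80 + s2(85) → 165
115 + 165 → 280
s4 sits 3 levels below the root, so its codeword is 3 bits.

3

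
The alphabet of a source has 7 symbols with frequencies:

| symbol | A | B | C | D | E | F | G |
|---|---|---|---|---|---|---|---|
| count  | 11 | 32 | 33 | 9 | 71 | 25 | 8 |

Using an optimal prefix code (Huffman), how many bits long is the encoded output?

470

Build the Huffman tree bottom-up:
merge G(8) and D(9): 17
merge A(11) and 17: 28
merge F(25) and 28: 53
merge B(32) and C(33): 65
merge 53 and 65: 118
merge E(71) and 118: 189
Each symbol's bit-cost is frequency × depth; summing gives 470 bits (equivalently 17 + 28 + 53 + 65 + 118 + 189).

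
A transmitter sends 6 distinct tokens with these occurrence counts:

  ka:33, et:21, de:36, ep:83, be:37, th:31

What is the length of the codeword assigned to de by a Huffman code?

3

Huffman merges, smallest pair first:
merge et(21) and th(31): 52
merge ka(33) and de(36): 69
merge be(37) and 52: 89
merge 69 and ep(83): 152
merge 89 and 152: 241
de's leaf is at depth 3, giving a 3-bit codeword.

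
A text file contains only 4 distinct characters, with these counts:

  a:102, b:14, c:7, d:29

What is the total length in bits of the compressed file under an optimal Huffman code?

Build the Huffman tree bottom-up:
combine c(7), b(14) → 21
combine 21, d(29) → 50
combine 50, a(102) → 152
The encoded length is the sum of every internal node's weight: 21 + 50 + 152 = 223 bits.

223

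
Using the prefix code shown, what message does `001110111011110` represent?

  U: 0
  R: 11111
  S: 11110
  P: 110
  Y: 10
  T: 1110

Read left to right; each codeword is recognised as soon as it completes (prefix code):
  0→U | 0→U | 1110→T | 1110→T | 11110→S
Decoded message: UUTTS

UUTTS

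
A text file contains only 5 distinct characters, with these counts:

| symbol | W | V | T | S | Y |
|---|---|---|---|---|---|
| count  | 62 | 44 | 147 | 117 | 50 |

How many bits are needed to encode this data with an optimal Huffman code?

Greedily combine the two least-frequent nodes:
V(44) + Y(50) → 94
W(62) + 94 → 156
S(117) + T(147) → 264
156 + 264 → 420
Each symbol's bit-cost is frequency × depth; summing gives 934 bits (equivalently 94 + 156 + 264 + 420).

934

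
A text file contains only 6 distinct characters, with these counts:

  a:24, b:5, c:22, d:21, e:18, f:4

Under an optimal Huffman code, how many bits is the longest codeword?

4

Merge the two lowest-weight nodes at each step:
merge f(4) and b(5): 9
merge 9 and e(18): 27
merge d(21) and c(22): 43
merge a(24) and 27: 51
merge 43 and 51: 94
The first pair merged (f, b) ends up deepest, at depth 4.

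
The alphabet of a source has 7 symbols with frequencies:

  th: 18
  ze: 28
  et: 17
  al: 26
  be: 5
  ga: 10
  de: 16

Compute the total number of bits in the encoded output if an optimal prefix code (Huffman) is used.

Merge the two smallest weights repeatedly:
be(5) + ga(10) → 15
15 + de(16) → 31
et(17) + th(18) → 35
al(26) + ze(28) → 54
31 + 35 → 66
54 + 66 → 120
Each symbol's bit-cost is frequency × depth; summing gives 321 bits (equivalently 15 + 31 + 35 + 54 + 66 + 120).

321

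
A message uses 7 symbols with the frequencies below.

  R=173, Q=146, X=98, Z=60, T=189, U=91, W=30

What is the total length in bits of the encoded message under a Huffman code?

2089

Merge the two smallest weights repeatedly:
merge W(30) and Z(60): 90
merge 90 and U(91): 181
merge X(98) and Q(146): 244
merge R(173) and 181: 354
merge T(189) and 244: 433
merge 354 and 433: 787
The encoded length is the sum of every internal node's weight: 90 + 181 + 244 + 354 + 433 + 787 = 2089 bits.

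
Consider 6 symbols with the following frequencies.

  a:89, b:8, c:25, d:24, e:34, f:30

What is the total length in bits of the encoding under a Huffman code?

Merge the two smallest weights repeatedly:
merge b(8) and d(24): 32
merge c(25) and f(30): 55
merge 32 and e(34): 66
merge 55 and 66: 121
merge a(89) and 121: 210
The encoded length is the sum of every internal node's weight: 32 + 55 + 66 + 121 + 210 = 484 bits.

484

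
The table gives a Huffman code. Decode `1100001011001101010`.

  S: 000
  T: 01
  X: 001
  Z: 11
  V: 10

ZSTTVTVVV

Read left to right; each codeword is recognised as soon as it completes (prefix code):
  11→Z | 000→S | 01→T | 01→T | 10→V | 01→T | 10→V | 10→V | 10→V
Decoded message: ZSTTVTVVV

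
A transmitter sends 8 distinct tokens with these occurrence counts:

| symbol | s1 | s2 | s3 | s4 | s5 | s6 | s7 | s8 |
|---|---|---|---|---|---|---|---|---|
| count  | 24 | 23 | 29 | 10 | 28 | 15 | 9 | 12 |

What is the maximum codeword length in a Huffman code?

4

Merge the two lowest-weight nodes at each step:
merge s7(9) and s4(10): 19
merge s8(12) and s6(15): 27
merge 19 and s2(23): 42
merge s1(24) and 27: 51
merge s5(28) and s3(29): 57
merge 42 and 51: 93
merge 57 and 93: 150
The first pair merged (s7, s4) ends up deepest, at depth 4.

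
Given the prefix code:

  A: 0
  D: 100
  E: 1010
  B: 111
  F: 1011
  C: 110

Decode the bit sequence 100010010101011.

Read left to right; each codeword is recognised as soon as it completes (prefix code):
  100→D | 0→A | 100→D | 1010→E | 1011→F
Decoded message: DADEF

DADEF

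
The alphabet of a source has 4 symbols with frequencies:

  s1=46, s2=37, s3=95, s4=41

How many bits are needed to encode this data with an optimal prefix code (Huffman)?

Merge the two smallest weights repeatedly:
s2(37) + s4(41) → 78
s1(46) + 78 → 124
s3(95) + 124 → 219
The encoded length is the sum of every internal node's weight: 78 + 124 + 219 = 421 bits.

421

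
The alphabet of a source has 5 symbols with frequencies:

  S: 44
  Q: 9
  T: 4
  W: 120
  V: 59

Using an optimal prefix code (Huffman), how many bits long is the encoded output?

422

Build the Huffman tree bottom-up:
combine T(4), Q(9) → 13
combine 13, S(44) → 57
combine 57, V(59) → 116
combine 116, W(120) → 236
Total encoded bits = sum of merged weights = 13 + 57 + 116 + 236 = 422.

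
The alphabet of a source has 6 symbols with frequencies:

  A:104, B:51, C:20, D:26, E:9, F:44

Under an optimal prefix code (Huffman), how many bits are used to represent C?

Repeatedly merge the two smallest:
combine E(9), C(20) → 29
combine D(26), 29 → 55
combine F(44), B(51) → 95
combine 55, 95 → 150
combine A(104), 150 → 254
C sits 4 levels below the root, so its codeword is 4 bits.

4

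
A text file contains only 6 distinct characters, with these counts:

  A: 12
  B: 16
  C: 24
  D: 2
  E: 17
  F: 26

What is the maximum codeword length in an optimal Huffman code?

4

Merge the two lowest-weight nodes at each step:
D(2) + A(12) → 14
14 + B(16) → 30
E(17) + C(24) → 41
F(26) + 30 → 56
41 + 56 → 97
The first pair merged (D, A) ends up deepest, at depth 4.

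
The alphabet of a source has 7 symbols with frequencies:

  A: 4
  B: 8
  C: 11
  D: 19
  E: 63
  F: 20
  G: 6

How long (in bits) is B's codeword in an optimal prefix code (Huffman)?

Repeatedly merge the two smallest:
combine A(4), G(6) → 10
combine B(8), 10 → 18
combine C(11), 18 → 29
combine D(19), F(20) → 39
combine 29, 39 → 68
combine E(63), 68 → 131
B sits 4 levels below the root, so its codeword is 4 bits.

4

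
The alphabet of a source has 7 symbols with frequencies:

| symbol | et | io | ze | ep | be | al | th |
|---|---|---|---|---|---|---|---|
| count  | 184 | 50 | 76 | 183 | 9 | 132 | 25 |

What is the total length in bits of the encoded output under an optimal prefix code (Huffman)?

Greedily combine the two least-frequent nodes:
combine be(9), th(25) → 34
combine 34, io(50) → 84
combine ze(76), 84 → 160
combine al(132), 160 → 292
combine ep(183), et(184) → 367
combine 292, 367 → 659
Each symbol's bit-cost is frequency × depth; summing gives 1596 bits (equivalently 34 + 84 + 160 + 292 + 367 + 659).

1596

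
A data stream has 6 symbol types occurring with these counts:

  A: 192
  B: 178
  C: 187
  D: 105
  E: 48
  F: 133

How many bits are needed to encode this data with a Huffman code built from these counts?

2125

Merge the two smallest weights repeatedly:
merge E(48) and D(105): 153
merge F(133) and 153: 286
merge B(178) and C(187): 365
merge A(192) and 286: 478
merge 365 and 478: 843
The encoded length is the sum of every internal node's weight: 153 + 286 + 365 + 478 + 843 = 2125 bits.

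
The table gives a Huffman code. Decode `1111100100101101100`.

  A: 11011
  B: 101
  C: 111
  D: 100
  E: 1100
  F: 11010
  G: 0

Read left to right; each codeword is recognised as soon as it completes (prefix code):
  111→C | 1100→E | 100→D | 101→B | 101→B | 100→D
Decoded message: CEDBBD

CEDBBD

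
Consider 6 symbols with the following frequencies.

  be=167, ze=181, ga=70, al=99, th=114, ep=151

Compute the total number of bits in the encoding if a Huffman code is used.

1998

Merge the two smallest weights repeatedly:
ga(70) + al(99) → 169
th(114) + ep(151) → 265
be(167) + 169 → 336
ze(181) + 265 → 446
336 + 446 → 782
Total encoded bits = sum of merged weights = 169 + 265 + 336 + 446 + 782 = 1998.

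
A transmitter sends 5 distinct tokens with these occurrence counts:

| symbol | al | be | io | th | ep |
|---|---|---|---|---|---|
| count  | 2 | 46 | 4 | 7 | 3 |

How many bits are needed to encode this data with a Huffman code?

92

Build the Huffman tree bottom-up:
al(2) + ep(3) → 5
io(4) + 5 → 9
th(7) + 9 → 16
16 + be(46) → 62
Total encoded bits = sum of merged weights = 5 + 9 + 16 + 62 = 92.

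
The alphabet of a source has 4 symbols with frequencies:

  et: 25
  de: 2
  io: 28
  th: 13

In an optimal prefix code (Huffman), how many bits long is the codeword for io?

1

Build the tree from the bottom:
merge de(2) and th(13): 15
merge 15 and et(25): 40
merge io(28) and 40: 68
io is merged only at the final step, so code length = 1.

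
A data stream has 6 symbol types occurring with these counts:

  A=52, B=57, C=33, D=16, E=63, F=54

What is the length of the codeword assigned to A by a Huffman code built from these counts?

3

Repeatedly merge the two smallest:
merge D(16) and C(33): 49
merge 49 and A(52): 101
merge F(54) and B(57): 111
merge E(63) and 101: 164
merge 111 and 164: 275
The subtree containing A is merged 3 times, so code length = 3.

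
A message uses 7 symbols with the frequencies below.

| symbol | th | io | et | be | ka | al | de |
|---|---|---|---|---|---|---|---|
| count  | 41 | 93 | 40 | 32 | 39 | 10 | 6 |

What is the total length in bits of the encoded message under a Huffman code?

661

Greedily combine the two least-frequent nodes:
merge de(6) and al(10): 16
merge 16 and be(32): 48
merge ka(39) and et(40): 79
merge th(41) and 48: 89
merge 79 and 89: 168
merge io(93) and 168: 261
Total encoded bits = sum of merged weights = 16 + 48 + 79 + 89 + 168 + 261 = 661.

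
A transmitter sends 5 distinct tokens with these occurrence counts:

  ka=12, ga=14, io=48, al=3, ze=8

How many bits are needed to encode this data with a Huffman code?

156

Merge the two smallest weights repeatedly:
merge al(3) and ze(8): 11
merge 11 and ka(12): 23
merge ga(14) and 23: 37
merge 37 and io(48): 85
Each symbol's bit-cost is frequency × depth; summing gives 156 bits (equivalently 11 + 23 + 37 + 85).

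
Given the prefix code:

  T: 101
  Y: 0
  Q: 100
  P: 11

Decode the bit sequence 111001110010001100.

PQPQQYPYY

Read left to right; each codeword is recognised as soon as it completes (prefix code):
  11→P | 100→Q | 11→P | 100→Q | 100→Q | 0→Y | 11→P | 0→Y | 0→Y
Decoded message: PQPQQYPYY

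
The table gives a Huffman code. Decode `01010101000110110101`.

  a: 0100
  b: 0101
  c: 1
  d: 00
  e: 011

bbdeeb

Read left to right; each codeword is recognised as soon as it completes (prefix code):
  0101→b | 0101→b | 00→d | 011→e | 011→e | 0101→b
Decoded message: bbdeeb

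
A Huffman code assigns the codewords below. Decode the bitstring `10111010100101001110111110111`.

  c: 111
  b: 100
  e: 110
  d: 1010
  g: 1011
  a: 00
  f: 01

gdbdfecec

Read left to right; each codeword is recognised as soon as it completes (prefix code):
  1011→g | 1010→d | 100→b | 1010→d | 01→f | 110→e | 111→c | 110→e | 111→c
Decoded message: gdbdfecec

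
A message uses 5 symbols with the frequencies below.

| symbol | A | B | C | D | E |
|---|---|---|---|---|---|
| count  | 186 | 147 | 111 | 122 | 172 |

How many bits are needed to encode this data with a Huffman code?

1709

Merge the two smallest weights repeatedly:
C(111) + D(122) → 233
B(147) + E(172) → 319
A(186) + 233 → 419
319 + 419 → 738
Total encoded bits = sum of merged weights = 233 + 319 + 419 + 738 = 1709.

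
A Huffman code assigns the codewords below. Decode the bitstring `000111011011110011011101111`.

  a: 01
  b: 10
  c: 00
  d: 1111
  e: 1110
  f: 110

caffdcfed

Read left to right; each codeword is recognised as soon as it completes (prefix code):
  00→c | 01→a | 110→f | 110→f | 1111→d | 00→c | 110→f | 1110→e | 1111→d
Decoded message: caffdcfed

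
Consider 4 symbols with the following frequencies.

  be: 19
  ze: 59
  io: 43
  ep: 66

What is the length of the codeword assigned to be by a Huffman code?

3

Build the tree from the bottom:
be(19) + io(43) → 62
ze(59) + 62 → 121
ep(66) + 121 → 187
be sits 3 levels below the root, so its codeword is 3 bits.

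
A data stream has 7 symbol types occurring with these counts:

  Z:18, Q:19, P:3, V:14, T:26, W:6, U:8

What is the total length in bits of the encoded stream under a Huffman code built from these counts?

245

Build the Huffman tree bottom-up:
P(3) + W(6) → 9
U(8) + 9 → 17
V(14) + 17 → 31
Z(18) + Q(19) → 37
T(26) + 31 → 57
37 + 57 → 94
Each symbol's bit-cost is frequency × depth; summing gives 245 bits (equivalently 9 + 17 + 31 + 37 + 57 + 94).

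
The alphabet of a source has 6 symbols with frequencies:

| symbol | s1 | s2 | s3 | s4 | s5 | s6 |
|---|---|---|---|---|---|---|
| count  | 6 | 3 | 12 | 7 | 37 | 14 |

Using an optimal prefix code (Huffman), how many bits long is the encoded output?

Build the Huffman tree bottom-up:
s2(3) + s1(6) → 9
s4(7) + 9 → 16
s3(12) + s6(14) → 26
16 + 26 → 42
s5(37) + 42 → 79
The encoded length is the sum of every internal node's weight: 9 + 16 + 26 + 42 + 79 = 172 bits.

172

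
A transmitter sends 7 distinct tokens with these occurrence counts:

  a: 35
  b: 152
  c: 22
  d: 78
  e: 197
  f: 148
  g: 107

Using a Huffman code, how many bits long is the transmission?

Merge the two smallest weights repeatedly:
combine c(22), a(35) → 57
combine 57, d(78) → 135
combine g(107), 135 → 242
combine f(148), b(152) → 300
combine e(197), 242 → 439
combine 300, 439 → 739
The encoded length is the sum of every internal node's weight: 57 + 135 + 242 + 300 + 439 + 739 = 1912 bits.

1912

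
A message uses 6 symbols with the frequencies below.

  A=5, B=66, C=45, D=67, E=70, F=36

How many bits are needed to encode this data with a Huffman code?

705

Greedily combine the two least-frequent nodes:
A(5) + F(36) → 41
41 + C(45) → 86
B(66) + D(67) → 133
E(70) + 86 → 156
133 + 156 → 289
Each symbol's bit-cost is frequency × depth; summing gives 705 bits (equivalently 41 + 86 + 133 + 156 + 289).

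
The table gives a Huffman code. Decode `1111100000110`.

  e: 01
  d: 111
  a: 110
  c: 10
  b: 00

dabba

Read left to right; each codeword is recognised as soon as it completes (prefix code):
  111→d | 110→a | 00→b | 00→b | 110→a
Decoded message: dabba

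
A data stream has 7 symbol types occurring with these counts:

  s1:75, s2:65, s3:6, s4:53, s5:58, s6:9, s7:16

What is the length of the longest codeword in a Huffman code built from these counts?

Merge the two lowest-weight nodes at each step:
merge s3(6) and s6(9): 15
merge 15 and s7(16): 31
merge 31 and s4(53): 84
merge s5(58) and s2(65): 123
merge s1(75) and 84: 159
merge 123 and 159: 282
The first pair merged (s3, s6) ends up deepest, at depth 5.

5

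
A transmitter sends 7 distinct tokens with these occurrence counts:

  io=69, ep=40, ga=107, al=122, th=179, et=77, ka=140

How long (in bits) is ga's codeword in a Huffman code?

Build the tree from the bottom:
merge ep(40) and io(69): 109
merge et(77) and ga(107): 184
merge 109 and al(122): 231
merge ka(140) and th(179): 319
merge 184 and 231: 415
merge 319 and 415: 734
The subtree containing ga is merged 3 times, so code length = 3.

3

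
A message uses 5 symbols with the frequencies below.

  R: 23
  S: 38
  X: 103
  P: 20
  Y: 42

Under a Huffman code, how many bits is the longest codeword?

Merge the two lowest-weight nodes at each step:
merge P(20) and R(23): 43
merge S(38) and Y(42): 80
merge 43 and 80: 123
merge X(103) and 123: 226
The rarest symbols sit at the bottom; the longest codeword is 3 bits.

3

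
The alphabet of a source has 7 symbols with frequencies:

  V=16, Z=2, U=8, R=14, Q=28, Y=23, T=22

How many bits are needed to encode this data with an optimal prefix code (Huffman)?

Merge the two smallest weights repeatedly:
merge Z(2) and U(8): 10
merge 10 and R(14): 24
merge V(16) and T(22): 38
merge Y(23) and 24: 47
merge Q(28) and 38: 66
merge 47 and 66: 113
Each symbol's bit-cost is frequency × depth; summing gives 298 bits (equivalently 10 + 24 + 38 + 47 + 66 + 113).

298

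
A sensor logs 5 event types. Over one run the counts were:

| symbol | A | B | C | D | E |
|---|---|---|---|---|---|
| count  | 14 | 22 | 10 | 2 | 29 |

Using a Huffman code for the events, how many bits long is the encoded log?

Merge the two smallest weights repeatedly:
combine D(2), C(10) → 12
combine 12, A(14) → 26
combine B(22), 26 → 48
combine E(29), 48 → 77
The encoded length is the sum of every internal node's weight: 12 + 26 + 48 + 77 = 163 bits.

163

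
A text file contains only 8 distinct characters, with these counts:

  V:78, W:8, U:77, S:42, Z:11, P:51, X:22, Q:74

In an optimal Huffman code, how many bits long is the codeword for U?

2

Huffman merges, smallest pair first:
combine W(8), Z(11) → 19
combine 19, X(22) → 41
combine 41, S(42) → 83
combine P(51), Q(74) → 125
combine U(77), V(78) → 155
combine 83, 125 → 208
combine 155, 208 → 363
U's leaf is at depth 2, giving a 2-bit codeword.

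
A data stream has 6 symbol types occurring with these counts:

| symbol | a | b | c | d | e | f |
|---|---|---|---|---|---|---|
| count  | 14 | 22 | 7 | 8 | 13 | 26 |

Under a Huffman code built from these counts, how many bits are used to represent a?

3

Build the tree from the bottom:
combine c(7), d(8) → 15
combine e(13), a(14) → 27
combine 15, b(22) → 37
combine f(26), 27 → 53
combine 37, 53 → 90
a's leaf is at depth 3, giving a 3-bit codeword.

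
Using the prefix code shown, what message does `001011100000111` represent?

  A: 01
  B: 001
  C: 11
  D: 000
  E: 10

BACDBC

Read left to right; each codeword is recognised as soon as it completes (prefix code):
  001→B | 01→A | 11→C | 000→D | 001→B | 11→C
Decoded message: BACDBC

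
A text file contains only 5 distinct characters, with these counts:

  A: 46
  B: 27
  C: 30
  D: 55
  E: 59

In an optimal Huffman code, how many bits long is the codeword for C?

3

Build the tree from the bottom:
combine B(27), C(30) → 57
combine A(46), D(55) → 101
combine 57, E(59) → 116
combine 101, 116 → 217
C sits 3 levels below the root, so its codeword is 3 bits.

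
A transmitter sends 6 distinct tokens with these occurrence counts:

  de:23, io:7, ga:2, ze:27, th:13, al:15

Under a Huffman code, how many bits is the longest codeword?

4

Merge the two lowest-weight nodes at each step:
combine ga(2), io(7) → 9
combine 9, th(13) → 22
combine al(15), 22 → 37
combine de(23), ze(27) → 50
combine 37, 50 → 87
The rarest symbols sit at the bottom; the longest codeword is 4 bits.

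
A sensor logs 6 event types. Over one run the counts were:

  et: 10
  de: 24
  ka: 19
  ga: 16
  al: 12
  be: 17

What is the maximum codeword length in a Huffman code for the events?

Merge the two lowest-weight nodes at each step:
combine et(10), al(12) → 22
combine ga(16), be(17) → 33
combine ka(19), 22 → 41
combine de(24), 33 → 57
combine 41, 57 → 98
Maximum depth reached is 3.

3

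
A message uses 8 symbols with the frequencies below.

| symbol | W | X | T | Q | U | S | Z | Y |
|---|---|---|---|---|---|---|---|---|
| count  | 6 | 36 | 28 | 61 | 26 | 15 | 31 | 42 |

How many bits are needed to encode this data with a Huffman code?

695

Merge the two smallest weights repeatedly:
W(6) + S(15) → 21
21 + U(26) → 47
T(28) + Z(31) → 59
X(36) + Y(42) → 78
47 + 59 → 106
Q(61) + 78 → 139
106 + 139 → 245
Total encoded bits = sum of merged weights = 21 + 47 + 59 + 78 + 106 + 139 + 245 = 695.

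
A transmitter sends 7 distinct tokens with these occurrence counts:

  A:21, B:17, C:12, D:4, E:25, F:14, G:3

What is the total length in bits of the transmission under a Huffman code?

249

Greedily combine the two least-frequent nodes:
merge G(3) and D(4): 7
merge 7 and C(12): 19
merge F(14) and B(17): 31
merge 19 and A(21): 40
merge E(25) and 31: 56
merge 40 and 56: 96
The encoded length is the sum of every internal node's weight: 7 + 19 + 31 + 40 + 56 + 96 = 249 bits.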